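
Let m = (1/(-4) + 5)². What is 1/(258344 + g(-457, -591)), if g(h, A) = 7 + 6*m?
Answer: 8/2067891 ≈ 3.8687e-6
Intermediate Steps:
m = 361/16 (m = (-¼ + 5)² = (19/4)² = 361/16 ≈ 22.563)
g(h, A) = 1139/8 (g(h, A) = 7 + 6*(361/16) = 7 + 1083/8 = 1139/8)
1/(258344 + g(-457, -591)) = 1/(258344 + 1139/8) = 1/(2067891/8) = 8/2067891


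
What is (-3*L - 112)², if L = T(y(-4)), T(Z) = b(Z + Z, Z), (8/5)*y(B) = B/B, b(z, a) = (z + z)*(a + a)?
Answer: 942841/64 ≈ 14732.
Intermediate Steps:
b(z, a) = 4*a*z (b(z, a) = (2*z)*(2*a) = 4*a*z)
y(B) = 5/8 (y(B) = 5*(B/B)/8 = (5/8)*1 = 5/8)
T(Z) = 8*Z² (T(Z) = 4*Z*(Z + Z) = 4*Z*(2*Z) = 8*Z²)
L = 25/8 (L = 8*(5/8)² = 8*(25/64) = 25/8 ≈ 3.1250)
(-3*L - 112)² = (-3*25/8 - 112)² = (-75/8 - 112)² = (-971/8)² = 942841/64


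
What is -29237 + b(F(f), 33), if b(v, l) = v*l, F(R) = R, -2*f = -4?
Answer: -29171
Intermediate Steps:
f = 2 (f = -½*(-4) = 2)
b(v, l) = l*v
-29237 + b(F(f), 33) = -29237 + 33*2 = -29237 + 66 = -29171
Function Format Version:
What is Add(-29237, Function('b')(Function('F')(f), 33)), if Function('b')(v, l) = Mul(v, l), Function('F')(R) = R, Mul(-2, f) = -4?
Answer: -29171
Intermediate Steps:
f = 2 (f = Mul(Rational(-1, 2), -4) = 2)
Function('b')(v, l) = Mul(l, v)
Add(-29237, Function('b')(Function('F')(f), 33)) = Add(-29237, Mul(33, 2)) = Add(-29237, 66) = -29171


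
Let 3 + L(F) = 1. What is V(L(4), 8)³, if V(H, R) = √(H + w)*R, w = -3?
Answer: -2560*I*√5 ≈ -5724.3*I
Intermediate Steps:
L(F) = -2 (L(F) = -3 + 1 = -2)
V(H, R) = R*√(-3 + H) (V(H, R) = √(H - 3)*R = √(-3 + H)*R = R*√(-3 + H))
V(L(4), 8)³ = (8*√(-3 - 2))³ = (8*√(-5))³ = (8*(I*√5))³ = (8*I*√5)³ = -2560*I*√5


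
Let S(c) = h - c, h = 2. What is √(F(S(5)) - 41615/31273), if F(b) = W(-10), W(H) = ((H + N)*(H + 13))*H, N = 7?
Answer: 17*√300064435/31273 ≈ 9.4164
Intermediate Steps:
S(c) = 2 - c
W(H) = H*(7 + H)*(13 + H) (W(H) = ((H + 7)*(H + 13))*H = ((7 + H)*(13 + H))*H = H*(7 + H)*(13 + H))
F(b) = 90 (F(b) = -10*(91 + (-10)² + 20*(-10)) = -10*(91 + 100 - 200) = -10*(-9) = 90)
√(F(S(5)) - 41615/31273) = √(90 - 41615/31273) = √(2772955/31273) = 17*√300064435/31273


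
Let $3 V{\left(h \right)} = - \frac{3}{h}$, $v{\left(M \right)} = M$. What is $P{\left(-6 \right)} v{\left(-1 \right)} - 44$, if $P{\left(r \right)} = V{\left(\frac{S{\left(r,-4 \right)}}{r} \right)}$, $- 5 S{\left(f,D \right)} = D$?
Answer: $- \frac{103}{2} \approx -51.5$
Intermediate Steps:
$S{\left(f,D \right)} = - \frac{D}{5}$
$V{\left(h \right)} = - \frac{1}{h}$ ($V{\left(h \right)} = \frac{\left(-3\right) \frac{1}{h}}{3} = - \frac{1}{h}$)
$P{\left(r \right)} = - \frac{5 r}{4}$ ($P{\left(r \right)} = - \frac{1}{\left(- \frac{1}{5}\right) \left(-4\right) \frac{1}{r}} = - \frac{1}{\frac{4}{5} \frac{1}{r}} = - \frac{5 r}{4}$)
$P{\left(-6 \right)} v{\left(-1 \right)} - 44 = \left(- \frac{5}{4}\right) \left(-6\right) \left(-1\right) - 44 = \frac{15}{2} \left(-1\right) - 44 = - \frac{15}{2} - 44 = - \frac{103}{2}$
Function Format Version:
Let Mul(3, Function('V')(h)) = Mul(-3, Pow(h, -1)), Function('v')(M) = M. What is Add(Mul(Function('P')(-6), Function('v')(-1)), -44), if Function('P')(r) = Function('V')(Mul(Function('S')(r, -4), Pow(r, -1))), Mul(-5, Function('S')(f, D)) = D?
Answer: Rational(-103, 2) ≈ -51.500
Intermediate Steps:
Function('S')(f, D) = Mul(Rational(-1, 5), D)
Function('V')(h) = Mul(-1, Pow(h, -1)) (Function('V')(h) = Mul(Rational(1, 3), Mul(-3, Pow(h, -1))) = Mul(-1, Pow(h, -1)))
Function('P')(r) = Mul(Rational(-5, 4), r) (Function('P')(r) = Mul(-1, Pow(Mul(Mul(Rational(-1, 5), -4), Pow(r, -1)), -1)) = Mul(-1, Pow(Mul(Rational(4, 5), Pow(r, -1)), -1)) = Mul(-1, Mul(Rational(5, 4), r)) = Mul(Rational(-5, 4), r))
Add(Mul(Function('P')(-6), Function('v')(-1)), -44) = Add(Mul(Mul(Rational(-5, 4), -6), -1), -44) = Add(Mul(Rational(15, 2), -1), -44) = Add(Rational(-15, 2), -44) = Rational(-103, 2)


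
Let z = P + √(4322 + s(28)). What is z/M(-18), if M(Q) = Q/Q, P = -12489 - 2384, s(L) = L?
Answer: -14873 + 5*√174 ≈ -14807.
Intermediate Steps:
P = -14873
M(Q) = 1
z = -14873 + 5*√174 (z = -14873 + √(4322 + 28) = -14873 + √4350 = -14873 + 5*√174 ≈ -14807.)
z/M(-18) = (-14873 + 5*√174)/1 = (-14873 + 5*√174)*1 = -14873 + 5*√174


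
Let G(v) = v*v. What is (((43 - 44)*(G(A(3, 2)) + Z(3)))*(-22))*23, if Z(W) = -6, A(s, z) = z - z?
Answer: -3036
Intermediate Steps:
A(s, z) = 0
G(v) = v²
(((43 - 44)*(G(A(3, 2)) + Z(3)))*(-22))*23 = (((43 - 44)*(0² - 6))*(-22))*23 = (-(0 - 6)*(-22))*23 = (-1*(-6)*(-22))*23 = (6*(-22))*23 = -132*23 = -3036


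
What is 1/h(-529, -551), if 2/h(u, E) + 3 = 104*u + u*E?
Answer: 118230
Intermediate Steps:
h(u, E) = 2/(-3 + 104*u + E*u) (h(u, E) = 2/(-3 + (104*u + u*E)) = 2/(-3 + (104*u + E*u)) = 2/(-3 + 104*u + E*u))
1/h(-529, -551) = 1/(2/(-3 + 104*(-529) - 551*(-529))) = 1/(2/(-3 - 55016 + 291479)) = 1/(2/236460) = 1/(2*(1/236460)) = 1/(1/118230) = 118230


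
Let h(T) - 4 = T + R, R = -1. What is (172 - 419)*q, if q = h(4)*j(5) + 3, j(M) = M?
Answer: -9386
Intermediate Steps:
h(T) = 3 + T (h(T) = 4 + (T - 1) = 4 + (-1 + T) = 3 + T)
q = 38 (q = (3 + 4)*5 + 3 = 7*5 + 3 = 35 + 3 = 38)
(172 - 419)*q = (172 - 419)*38 = -247*38 = -9386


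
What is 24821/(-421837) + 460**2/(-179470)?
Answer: -9371533407/7570708639 ≈ -1.2379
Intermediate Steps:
24821/(-421837) + 460**2/(-179470) = 24821*(-1/421837) + 211600*(-1/179470) = -24821/421837 - 21160/17947 = -9371533407/7570708639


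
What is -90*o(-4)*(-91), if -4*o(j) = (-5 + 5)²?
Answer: 0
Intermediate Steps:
o(j) = 0 (o(j) = -(-5 + 5)²/4 = -¼*0² = -¼*0 = 0)
-90*o(-4)*(-91) = -90*0*(-91) = 0*(-91) = 0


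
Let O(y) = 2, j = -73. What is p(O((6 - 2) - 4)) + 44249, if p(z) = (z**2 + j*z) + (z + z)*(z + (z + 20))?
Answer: 44203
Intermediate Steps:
p(z) = z**2 - 73*z + 2*z*(20 + 2*z) (p(z) = (z**2 - 73*z) + (z + z)*(z + (z + 20)) = (z**2 - 73*z) + (2*z)*(z + (20 + z)) = (z**2 - 73*z) + (2*z)*(20 + 2*z) = (z**2 - 73*z) + 2*z*(20 + 2*z) = z**2 - 73*z + 2*z*(20 + 2*z))
p(O((6 - 2) - 4)) + 44249 = 2*(-33 + 5*2) + 44249 = 2*(-33 + 10) + 44249 = 2*(-23) + 44249 = -46 + 44249 = 44203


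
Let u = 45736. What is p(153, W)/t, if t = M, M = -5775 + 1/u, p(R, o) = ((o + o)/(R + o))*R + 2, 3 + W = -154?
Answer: -549403700/264125399 ≈ -2.0801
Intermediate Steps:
W = -157 (W = -3 - 154 = -157)
p(R, o) = 2 + 2*R*o/(R + o) (p(R, o) = ((2*o)/(R + o))*R + 2 = (2*o/(R + o))*R + 2 = 2*R*o/(R + o) + 2 = 2 + 2*R*o/(R + o))
M = -264125399/45736 (M = -5775 + 1/45736 = -264125399/45736 ≈ -5775.0)
t = -264125399/45736 ≈ -5775.0
p(153, W)/t = (2*(153 - 157 + 153*(-157))/(153 - 157))/(-264125399/45736) = (2*(153 - 157 - 24021)/(-4))*(-45736/264125399) = (2*(-1/4)*(-24025))*(-45736/264125399) = (24025/2)*(-45736/264125399) = -549403700/264125399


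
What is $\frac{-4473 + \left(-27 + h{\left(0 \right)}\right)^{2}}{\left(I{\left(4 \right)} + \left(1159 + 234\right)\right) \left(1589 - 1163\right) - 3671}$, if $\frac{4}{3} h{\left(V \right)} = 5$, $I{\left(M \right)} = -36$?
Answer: $- \frac{62919}{9190576} \approx -0.006846$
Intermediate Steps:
$h{\left(V \right)} = \frac{15}{4}$ ($h{\left(V \right)} = \frac{3}{4} \cdot 5 = \frac{15}{4}$)
$\frac{-4473 + \left(-27 + h{\left(0 \right)}\right)^{2}}{\left(I{\left(4 \right)} + \left(1159 + 234\right)\right) \left(1589 - 1163\right) - 3671} = \frac{-4473 + \left(-27 + \frac{15}{4}\right)^{2}}{\left(-36 + \left(1159 + 234\right)\right) \left(1589 - 1163\right) - 3671} = \frac{-4473 + \left(- \frac{93}{4}\right)^{2}}{\left(-36 + 1393\right) 426 - 3671} = \frac{-4473 + \frac{8649}{16}}{1357 \cdot 426 - 3671} = - \frac{62919}{16 \left(578082 - 3671\right)} = - \frac{62919}{16 \cdot 574411} = \left(- \frac{62919}{16}\right) \frac{1}{574411} = - \frac{62919}{9190576}$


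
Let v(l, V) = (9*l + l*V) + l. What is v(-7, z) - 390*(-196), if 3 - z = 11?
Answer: 76426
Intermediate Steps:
z = -8 (z = 3 - 1*11 = 3 - 11 = -8)
v(l, V) = 10*l + V*l (v(l, V) = (9*l + V*l) + l = 10*l + V*l)
v(-7, z) - 390*(-196) = -7*(10 - 8) - 390*(-196) = -7*2 + 76440 = -14 + 76440 = 76426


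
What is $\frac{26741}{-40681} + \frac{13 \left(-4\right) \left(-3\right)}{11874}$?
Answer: $- \frac{3050749}{4735747} \approx -0.6442$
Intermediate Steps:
$\frac{26741}{-40681} + \frac{13 \left(-4\right) \left(-3\right)}{11874} = 26741 \left(- \frac{1}{40681}\right) + \left(-52\right) \left(-3\right) \frac{1}{11874} = - \frac{1573}{2393} + 156 \cdot \frac{1}{11874} = - \frac{1573}{2393} + \frac{26}{1979} = - \frac{3050749}{4735747}$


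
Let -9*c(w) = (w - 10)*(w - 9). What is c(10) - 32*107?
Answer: -3424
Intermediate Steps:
c(w) = -(-10 + w)*(-9 + w)/9 (c(w) = -(w - 10)*(w - 9)/9 = -(-10 + w)*(-9 + w)/9)
c(10) - 32*107 = (-10 - 1/9*10**2 + (19/9)*10) - 32*107 = (-10 - 1/9*100 + 190/9) - 3424 = (-10 - 100/9 + 190/9) - 3424 = 0 - 3424 = -3424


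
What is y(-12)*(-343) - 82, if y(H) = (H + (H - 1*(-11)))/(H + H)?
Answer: -6427/24 ≈ -267.79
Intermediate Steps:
y(H) = (11 + 2*H)/(2*H) (y(H) = (H + (H + 11))/((2*H)) = (H + (11 + H))*(1/(2*H)) = (11 + 2*H)*(1/(2*H)) = (11 + 2*H)/(2*H))
y(-12)*(-343) - 82 = ((11/2 - 12)/(-12))*(-343) - 82 = -1/12*(-13/2)*(-343) - 82 = (13/24)*(-343) - 82 = -4459/24 - 82 = -6427/24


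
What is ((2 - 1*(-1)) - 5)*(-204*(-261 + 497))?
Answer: 96288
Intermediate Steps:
((2 - 1*(-1)) - 5)*(-204*(-261 + 497)) = ((2 + 1) - 5)*(-204*236) = (3 - 5)*(-48144) = -2*(-48144) = 96288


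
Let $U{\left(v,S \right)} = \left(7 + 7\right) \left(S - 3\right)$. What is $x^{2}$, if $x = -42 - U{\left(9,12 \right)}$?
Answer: $28224$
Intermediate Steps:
$U{\left(v,S \right)} = -42 + 14 S$ ($U{\left(v,S \right)} = 14 \left(-3 + S\right) = -42 + 14 S$)
$x = -168$ ($x = -42 - \left(-42 + 14 \cdot 12\right) = -42 - \left(-42 + 168\right) = -42 - 126 = -168$)
$x^{2} = \left(-168\right)^{2} = 28224$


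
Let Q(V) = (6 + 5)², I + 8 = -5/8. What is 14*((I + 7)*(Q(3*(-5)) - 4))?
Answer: -10647/4 ≈ -2661.8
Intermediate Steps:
I = -69/8 (I = -8 - 5/8 = -69/8 ≈ -8.6250)
Q(V) = 121 (Q(V) = 11² = 121)
14*((I + 7)*(Q(3*(-5)) - 4)) = 14*((-69/8 + 7)*(121 - 4)) = 14*(-13/8*117) = 14*(-1521/8) = -10647/4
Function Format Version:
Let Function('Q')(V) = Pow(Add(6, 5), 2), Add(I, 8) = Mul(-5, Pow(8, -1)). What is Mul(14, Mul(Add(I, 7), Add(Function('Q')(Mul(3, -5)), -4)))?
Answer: Rational(-10647, 4) ≈ -2661.8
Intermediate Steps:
I = Rational(-69, 8) (I = Add(-8, Mul(-5, Pow(8, -1))) = Add(-8, Mul(-5, Rational(1, 8))) = Add(-8, Rational(-5, 8)) = Rational(-69, 8) ≈ -8.6250)
Function('Q')(V) = 121 (Function('Q')(V) = Pow(11, 2) = 121)
Mul(14, Mul(Add(I, 7), Add(Function('Q')(Mul(3, -5)), -4))) = Mul(14, Mul(Add(Rational(-69, 8), 7), Add(121, -4))) = Mul(14, Mul(Rational(-13, 8), 117)) = Mul(14, Rational(-1521, 8)) = Rational(-10647, 4)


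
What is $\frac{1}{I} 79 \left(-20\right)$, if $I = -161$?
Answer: $\frac{1580}{161} \approx 9.8137$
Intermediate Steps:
$\frac{1}{I} 79 \left(-20\right) = \frac{1}{-161} \cdot 79 \left(-20\right) = \left(- \frac{1}{161}\right) 79 \left(-20\right) = \left(- \frac{79}{161}\right) \left(-20\right) = \frac{1580}{161}$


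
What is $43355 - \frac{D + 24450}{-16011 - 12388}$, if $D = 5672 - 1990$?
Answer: $\frac{1231266777}{28399} \approx 43356.0$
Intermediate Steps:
$D = 3682$
$43355 - \frac{D + 24450}{-16011 - 12388} = 43355 - \frac{3682 + 24450}{-16011 - 12388} = 43355 - \frac{28132}{-28399} = 43355 - 28132 \left(- \frac{1}{28399}\right) = 43355 - - \frac{28132}{28399} = 43355 + \frac{28132}{28399} = \frac{1231266777}{28399}$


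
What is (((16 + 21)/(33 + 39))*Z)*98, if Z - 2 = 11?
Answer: 23569/36 ≈ 654.69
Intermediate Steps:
Z = 13 (Z = 2 + 11 = 13)
(((16 + 21)/(33 + 39))*Z)*98 = (((16 + 21)/(33 + 39))*13)*98 = ((37/72)*13)*98 = (481/72)*98 = 23569/36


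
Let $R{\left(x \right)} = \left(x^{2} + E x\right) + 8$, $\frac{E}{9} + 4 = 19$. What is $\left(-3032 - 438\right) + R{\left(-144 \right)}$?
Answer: $-2166$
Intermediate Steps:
$E = 135$ ($E = -36 + 9 \cdot 19 = -36 + 171 = 135$)
$R{\left(x \right)} = 8 + x^{2} + 135 x$ ($R{\left(x \right)} = \left(x^{2} + 135 x\right) + 8 = 8 + x^{2} + 135 x$)
$\left(-3032 - 438\right) + R{\left(-144 \right)} = \left(-3032 - 438\right) + \left(8 + \left(-144\right)^{2} + 135 \left(-144\right)\right) = \left(-3032 - 438\right) + \left(8 + 20736 - 19440\right) = -3470 + 1304 = -2166$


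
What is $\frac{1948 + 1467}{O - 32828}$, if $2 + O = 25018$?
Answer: $- \frac{3415}{7812} \approx -0.43715$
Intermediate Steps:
$O = 25016$ ($O = -2 + 25018 = 25016$)
$\frac{1948 + 1467}{O - 32828} = \frac{1948 + 1467}{25016 - 32828} = \frac{3415}{-7812} = 3415 \left(- \frac{1}{7812}\right) = - \frac{3415}{7812}$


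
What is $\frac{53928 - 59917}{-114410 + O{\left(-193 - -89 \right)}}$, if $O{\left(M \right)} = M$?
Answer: $\frac{5989}{114514} \approx 0.052299$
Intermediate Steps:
$\frac{53928 - 59917}{-114410 + O{\left(-193 - -89 \right)}} = \frac{53928 - 59917}{-114410 - 104} = - \frac{5989}{-114410 + \left(-193 + 89\right)} = - \frac{5989}{-114410 - 104} = - \frac{5989}{-114514} = \left(-5989\right) \left(- \frac{1}{114514}\right) = \frac{5989}{114514}$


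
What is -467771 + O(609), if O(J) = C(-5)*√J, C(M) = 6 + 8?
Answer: -467771 + 14*√609 ≈ -4.6743e+5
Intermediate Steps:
C(M) = 14
O(J) = 14*√J
-467771 + O(609) = -467771 + 14*√609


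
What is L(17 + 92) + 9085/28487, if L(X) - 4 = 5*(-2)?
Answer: -161837/28487 ≈ -5.6811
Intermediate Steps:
L(X) = -6 (L(X) = 4 + 5*(-2) = 4 - 10 = -6)
L(17 + 92) + 9085/28487 = -6 + 9085/28487 = -161837/28487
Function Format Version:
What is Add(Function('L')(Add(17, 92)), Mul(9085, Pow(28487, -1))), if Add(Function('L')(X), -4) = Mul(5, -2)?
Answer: Rational(-161837, 28487) ≈ -5.6811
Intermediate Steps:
Function('L')(X) = -6 (Function('L')(X) = Add(4, Mul(5, -2)) = Add(4, -10) = -6)
Add(Function('L')(Add(17, 92)), Mul(9085, Pow(28487, -1))) = Add(-6, Mul(9085, Pow(28487, -1))) = Add(-6, Mul(9085, Rational(1, 28487))) = Add(-6, Rational(9085, 28487)) = Rational(-161837, 28487)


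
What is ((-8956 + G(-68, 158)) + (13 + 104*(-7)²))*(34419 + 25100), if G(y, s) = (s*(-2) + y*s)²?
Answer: 7280349378807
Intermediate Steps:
G(y, s) = (-2*s + s*y)²
((-8956 + G(-68, 158)) + (13 + 104*(-7)²))*(34419 + 25100) = ((-8956 + 158²*(-2 - 68)²) + (13 + 104*(-7)²))*(34419 + 25100) = ((-8956 + 24964*(-70)²) + (13 + 104*49))*59519 = ((-8956 + 24964*4900) + (13 + 5096))*59519 = ((-8956 + 122323600) + 5109)*59519 = (122314644 + 5109)*59519 = 122319753*59519 = 7280349378807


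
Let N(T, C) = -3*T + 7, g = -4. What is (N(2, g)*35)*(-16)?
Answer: -560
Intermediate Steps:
N(T, C) = 7 - 3*T
(N(2, g)*35)*(-16) = ((7 - 3*2)*35)*(-16) = ((7 - 6)*35)*(-16) = (1*35)*(-16) = 35*(-16) = -560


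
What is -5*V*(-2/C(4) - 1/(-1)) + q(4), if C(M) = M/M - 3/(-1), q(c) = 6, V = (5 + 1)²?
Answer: -84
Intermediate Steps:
V = 36 (V = 6² = 36)
C(M) = 4 (C(M) = 1 - 3*(-1) = 1 + 3 = 4)
-5*V*(-2/C(4) - 1/(-1)) + q(4) = -180*(-2/4 - 1/(-1)) + 6 = -180*(-2*¼ - 1*(-1)) + 6 = -180*(-½ + 1) + 6 = -180/2 + 6 = -5*18 + 6 = -90 + 6 = -84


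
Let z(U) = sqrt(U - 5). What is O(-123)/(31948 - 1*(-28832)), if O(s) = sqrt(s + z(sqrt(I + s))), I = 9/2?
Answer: sqrt(-492 + 2*sqrt(2)*sqrt(-10 + I*sqrt(474)))/121560 ≈ 2.1777e-6 + 0.00018109*I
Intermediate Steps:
I = 9/2 (I = 9*(1/2) = 9/2 ≈ 4.5000)
z(U) = sqrt(-5 + U)
O(s) = sqrt(s + sqrt(-5 + sqrt(9/2 + s)))
O(-123)/(31948 - 1*(-28832)) = sqrt(-123 + sqrt(-5 + sqrt(9/2 - 123)))/(31948 - 1*(-28832)) = sqrt(-123 + sqrt(-5 + sqrt(-237/2)))/(31948 + 28832) = sqrt(-123 + sqrt(-5 + I*sqrt(474)/2))/60780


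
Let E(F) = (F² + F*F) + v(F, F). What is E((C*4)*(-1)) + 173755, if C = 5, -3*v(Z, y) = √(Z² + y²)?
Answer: 174555 - 20*√2/3 ≈ 1.7455e+5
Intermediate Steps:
v(Z, y) = -√(Z² + y²)/3
E(F) = 2*F² - √2*√(F²)/3 (E(F) = (F² + F*F) - √(F² + F²)/3 = (F² + F²) - √2*√(F²)/3 = 2*F² - √2*√(F²)/3)
E((C*4)*(-1)) + 173755 = (2*((5*4)*(-1))² - √2*√(((5*4)*(-1))²)/3) + 173755 = (2*(20*(-1))² - √2*√((20*(-1))²)/3) + 173755 = (2*(-20)² - √2*√((-20)²)/3) + 173755 = (2*400 - √2*√400/3) + 173755 = (800 - ⅓*√2*20) + 173755 = (800 - 20*√2/3) + 173755 = 174555 - 20*√2/3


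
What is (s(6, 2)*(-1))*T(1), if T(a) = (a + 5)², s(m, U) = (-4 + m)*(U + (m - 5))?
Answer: -216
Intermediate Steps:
s(m, U) = (-4 + m)*(-5 + U + m) (s(m, U) = (-4 + m)*(U + (-5 + m)) = (-4 + m)*(-5 + U + m))
T(a) = (5 + a)²
(s(6, 2)*(-1))*T(1) = ((20 + 6² - 9*6 - 4*2 + 2*6)*(-1))*(5 + 1)² = ((20 + 36 - 54 - 8 + 12)*(-1))*6² = (6*(-1))*36 = -6*36 = -216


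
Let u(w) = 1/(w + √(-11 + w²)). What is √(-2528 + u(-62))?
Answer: √(-156737 + 2528*√3833)/√(62 - √3833) ≈ 50.391*I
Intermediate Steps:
√(-2528 + u(-62)) = √(-2528 + 1/(-62 + √(-11 + (-62)²))) = √(-2528 + 1/(-62 + √(-11 + 3844))) = √(-2528 + 1/(-62 + √3833))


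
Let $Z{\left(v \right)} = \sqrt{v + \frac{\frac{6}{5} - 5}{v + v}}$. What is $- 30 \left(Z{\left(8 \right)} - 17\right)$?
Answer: $510 - \frac{9 \sqrt{345}}{2} \approx 426.42$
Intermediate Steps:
$Z{\left(v \right)} = \sqrt{v - \frac{19}{10 v}}$ ($Z{\left(v \right)} = \sqrt{v + \frac{6 \cdot \frac{1}{5} - 5}{2 v}} = \sqrt{v + \left(\frac{6}{5} - 5\right) \frac{1}{2 v}} = \sqrt{v - \frac{19 \frac{1}{2 v}}{5}} = \sqrt{v - \frac{19}{10 v}}$)
$- 30 \left(Z{\left(8 \right)} - 17\right) = - 30 \left(\frac{\sqrt{- \frac{190}{8} + 100 \cdot 8}}{10} - 17\right) = - 30 \left(\frac{\sqrt{\left(-190\right) \frac{1}{8} + 800}}{10} - 17\right) = - 30 \left(\frac{\sqrt{- \frac{95}{4} + 800}}{10} - 17\right) = - 30 \left(\frac{\sqrt{\frac{3105}{4}}}{10} - 17\right) = - 30 \left(\frac{\frac{3}{2} \sqrt{345}}{10} - 17\right) = - 30 \left(\frac{3 \sqrt{345}}{20} - 17\right) = - 30 \left(-17 + \frac{3 \sqrt{345}}{20}\right) = 510 - \frac{9 \sqrt{345}}{2}$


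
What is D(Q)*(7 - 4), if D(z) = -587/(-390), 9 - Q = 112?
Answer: 587/130 ≈ 4.5154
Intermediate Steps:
Q = -103 (Q = 9 - 1*112 = 9 - 112 = -103)
D(z) = 587/390 (D(z) = -587*(-1/390) = 587/390)
D(Q)*(7 - 4) = 587*(7 - 4)/390 = (587/390)*3 = 587/130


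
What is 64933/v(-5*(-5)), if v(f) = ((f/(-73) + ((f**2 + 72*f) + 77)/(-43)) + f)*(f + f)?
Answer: -203824687/5262300 ≈ -38.733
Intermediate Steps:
v(f) = 2*f*(-77/43 - 2160*f/3139 - f**2/43) (v(f) = ((f*(-1/73) + (77 + f**2 + 72*f)*(-1/43)) + f)*(2*f) = ((-f/73 + (-77/43 - 72*f/43 - f**2/43)) + f)*(2*f) = ((-77/43 - 5299*f/3139 - f**2/43) + f)*(2*f) = (-77/43 - 2160*f/3139 - f**2/43)*(2*f) = 2*f*(-77/43 - 2160*f/3139 - f**2/43))
64933/v(-5*(-5)) = 64933/((-2*(-5*(-5))*(5621 + 73*(-5*(-5))**2 + 2160*(-5*(-5)))/3139)) = 64933/((-2/3139*25*(5621 + 73*25**2 + 2160*25))) = 64933/((-2/3139*25*(5621 + 73*625 + 54000))) = 64933/((-2/3139*25*(5621 + 45625 + 54000))) = 64933/((-2/3139*25*105246)) = 64933/(-5262300/3139) = 64933*(-3139/5262300) = -203824687/5262300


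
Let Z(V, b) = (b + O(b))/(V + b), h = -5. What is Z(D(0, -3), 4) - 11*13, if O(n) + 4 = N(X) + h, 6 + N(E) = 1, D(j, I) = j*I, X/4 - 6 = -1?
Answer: -291/2 ≈ -145.50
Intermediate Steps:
X = 20 (X = 24 + 4*(-1) = 24 - 4 = 20)
D(j, I) = I*j
N(E) = -5 (N(E) = -6 + 1 = -5)
O(n) = -14 (O(n) = -4 + (-5 - 5) = -4 - 10 = -14)
Z(V, b) = (-14 + b)/(V + b) (Z(V, b) = (b - 14)/(V + b) = (-14 + b)/(V + b))
Z(D(0, -3), 4) - 11*13 = (-14 + 4)/(-3*0 + 4) - 11*13 = -10/(0 + 4) - 143 = -10/4 - 143 = (¼)*(-10) - 143 = -5/2 - 143 = -291/2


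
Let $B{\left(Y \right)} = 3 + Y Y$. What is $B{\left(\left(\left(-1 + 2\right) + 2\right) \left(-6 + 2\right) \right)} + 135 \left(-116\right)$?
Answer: $-15513$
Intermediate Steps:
$B{\left(Y \right)} = 3 + Y^{2}$
$B{\left(\left(\left(-1 + 2\right) + 2\right) \left(-6 + 2\right) \right)} + 135 \left(-116\right) = \left(3 + \left(\left(\left(-1 + 2\right) + 2\right) \left(-6 + 2\right)\right)^{2}\right) + 135 \left(-116\right) = \left(3 + \left(\left(1 + 2\right) \left(-4\right)\right)^{2}\right) - 15660 = \left(3 + \left(3 \left(-4\right)\right)^{2}\right) - 15660 = \left(3 + \left(-12\right)^{2}\right) - 15660 = \left(3 + 144\right) - 15660 = 147 - 15660 = -15513$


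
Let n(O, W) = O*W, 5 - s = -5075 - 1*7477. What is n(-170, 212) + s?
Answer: -23483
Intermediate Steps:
s = 12557 (s = 5 - (-5075 - 1*7477) = 5 - (-5075 - 7477) = 5 - 1*(-12552) = 5 + 12552 = 12557)
n(-170, 212) + s = -170*212 + 12557 = -36040 + 12557 = -23483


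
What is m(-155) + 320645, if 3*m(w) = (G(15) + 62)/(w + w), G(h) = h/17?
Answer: 5069396381/15810 ≈ 3.2065e+5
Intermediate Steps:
G(h) = h/17 (G(h) = h*(1/17) = h/17)
m(w) = 1069/(102*w) (m(w) = (((1/17)*15 + 62)/(w + w))/3 = ((15/17 + 62)/((2*w)))/3 = (1069*(1/(2*w))/17)/3 = (1069/(34*w))/3 = 1069/(102*w))
m(-155) + 320645 = (1069/102)/(-155) + 320645 = (1069/102)*(-1/155) + 320645 = -1069/15810 + 320645 = 5069396381/15810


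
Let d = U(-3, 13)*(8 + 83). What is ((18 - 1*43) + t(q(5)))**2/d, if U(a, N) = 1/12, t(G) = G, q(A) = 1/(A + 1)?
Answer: 22201/273 ≈ 81.322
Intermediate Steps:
q(A) = 1/(1 + A)
U(a, N) = 1/12
d = 91/12 (d = (8 + 83)/12 = (1/12)*91 = 91/12 ≈ 7.5833)
((18 - 1*43) + t(q(5)))**2/d = ((18 - 1*43) + 1/(1 + 5))**2/(91/12) = ((18 - 43) + 1/6)**2*(12/91) = (-25 + 1/6)**2*(12/91) = (-149/6)**2*(12/91) = (22201/36)*(12/91) = 22201/273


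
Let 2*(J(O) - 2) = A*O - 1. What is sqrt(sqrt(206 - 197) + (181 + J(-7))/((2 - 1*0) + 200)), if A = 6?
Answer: sqrt(155035)/202 ≈ 1.9492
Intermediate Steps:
J(O) = 3/2 + 3*O (J(O) = 2 + (6*O - 1)/2 = 2 + (-1 + 6*O)/2 = 2 + (-1/2 + 3*O) = 3/2 + 3*O)
sqrt(sqrt(206 - 197) + (181 + J(-7))/((2 - 1*0) + 200)) = sqrt(sqrt(206 - 197) + (181 + (3/2 + 3*(-7)))/((2 - 1*0) + 200)) = sqrt(sqrt(9) + (181 + (3/2 - 21))/((2 + 0) + 200)) = sqrt(3 + (181 - 39/2)/(2 + 200)) = sqrt(3 + (323/2)/202) = sqrt(3 + (323/2)*(1/202)) = sqrt(3 + 323/404) = sqrt(1535/404) = sqrt(155035)/202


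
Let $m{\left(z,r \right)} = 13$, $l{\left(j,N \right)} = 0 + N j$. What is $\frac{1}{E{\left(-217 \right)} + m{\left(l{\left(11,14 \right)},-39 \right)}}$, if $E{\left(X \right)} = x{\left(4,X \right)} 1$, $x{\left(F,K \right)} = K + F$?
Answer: $- \frac{1}{200} \approx -0.005$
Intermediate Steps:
$x{\left(F,K \right)} = F + K$
$l{\left(j,N \right)} = N j$
$E{\left(X \right)} = 4 + X$ ($E{\left(X \right)} = \left(4 + X\right) 1 = 4 + X$)
$\frac{1}{E{\left(-217 \right)} + m{\left(l{\left(11,14 \right)},-39 \right)}} = \frac{1}{\left(4 - 217\right) + 13} = \frac{1}{-213 + 13} = \frac{1}{-200} = - \frac{1}{200}$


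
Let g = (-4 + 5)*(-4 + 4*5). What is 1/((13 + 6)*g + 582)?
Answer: 1/886 ≈ 0.0011287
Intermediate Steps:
g = 16 (g = 1*(-4 + 20) = 1*16 = 16)
1/((13 + 6)*g + 582) = 1/((13 + 6)*16 + 582) = 1/(19*16 + 582) = 1/(304 + 582) = 1/886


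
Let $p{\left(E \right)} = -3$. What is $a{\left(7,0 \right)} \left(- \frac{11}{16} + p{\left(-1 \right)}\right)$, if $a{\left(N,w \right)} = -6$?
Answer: $\frac{177}{8} \approx 22.125$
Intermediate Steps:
$a{\left(7,0 \right)} \left(- \frac{11}{16} + p{\left(-1 \right)}\right) = - 6 \left(- \frac{11}{16} - 3\right) = \left(-6\right) \left(- \frac{59}{16}\right) = \frac{177}{8}$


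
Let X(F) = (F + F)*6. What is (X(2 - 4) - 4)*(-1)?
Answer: 28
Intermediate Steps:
X(F) = 12*F (X(F) = (2*F)*6 = 12*F)
(X(2 - 4) - 4)*(-1) = (12*(2 - 4) - 4)*(-1) = (12*(-2) - 4)*(-1) = (-24 - 4)*(-1) = -28*(-1) = 28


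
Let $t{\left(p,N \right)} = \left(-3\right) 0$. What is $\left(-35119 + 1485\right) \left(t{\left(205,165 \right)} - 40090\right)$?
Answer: $1348387060$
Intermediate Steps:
$t{\left(p,N \right)} = 0$
$\left(-35119 + 1485\right) \left(t{\left(205,165 \right)} - 40090\right) = \left(-35119 + 1485\right) \left(0 - 40090\right) = \left(-33634\right) \left(-40090\right) = 1348387060$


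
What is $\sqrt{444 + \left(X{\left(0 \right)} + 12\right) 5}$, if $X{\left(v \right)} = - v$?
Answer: $6 \sqrt{14} \approx 22.45$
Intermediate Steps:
$\sqrt{444 + \left(X{\left(0 \right)} + 12\right) 5} = \sqrt{444 + \left(\left(-1\right) 0 + 12\right) 5} = \sqrt{444 + \left(0 + 12\right) 5} = \sqrt{444 + 12 \cdot 5} = \sqrt{444 + 60} = \sqrt{504} = 6 \sqrt{14}$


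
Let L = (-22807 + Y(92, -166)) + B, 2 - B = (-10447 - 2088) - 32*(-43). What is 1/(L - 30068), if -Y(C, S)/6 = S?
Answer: -1/40718 ≈ -2.4559e-5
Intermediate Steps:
Y(C, S) = -6*S
B = 11161 (B = 2 - ((-10447 - 2088) - 32*(-43)) = 2 - (-12535 + 1376) = 2 - 1*(-11159) = 2 + 11159 = 11161)
L = -10650 (L = (-22807 - 6*(-166)) + 11161 = (-22807 + 996) + 11161 = -21811 + 11161 = -10650)
1/(L - 30068) = 1/(-10650 - 30068) = 1/(-40718) = -1/40718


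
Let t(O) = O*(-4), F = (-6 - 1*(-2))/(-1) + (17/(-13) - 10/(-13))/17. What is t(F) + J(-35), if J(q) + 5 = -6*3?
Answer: -8591/221 ≈ -38.873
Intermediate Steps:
F = 877/221 (F = (-6 + 2)*(-1) + (17*(-1/13) - 10*(-1/13))*(1/17) = -4*(-1) + (-17/13 + 10/13)*(1/17) = 4 - 7/13*1/17 = 4 - 7/221 = 877/221 ≈ 3.9683)
t(O) = -4*O
J(q) = -23 (J(q) = -5 - 6*3 = -5 - 18 = -23)
t(F) + J(-35) = -4*877/221 - 23 = -3508/221 - 23 = -8591/221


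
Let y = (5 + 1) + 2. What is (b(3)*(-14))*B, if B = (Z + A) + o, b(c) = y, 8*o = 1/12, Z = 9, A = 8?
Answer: -11431/6 ≈ -1905.2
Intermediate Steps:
o = 1/96 (o = (⅛)/12 = (⅛)*(1/12) = 1/96 ≈ 0.010417)
y = 8 (y = 6 + 2 = 8)
b(c) = 8
B = 1633/96 (B = (9 + 8) + 1/96 = 17 + 1/96 = 1633/96 ≈ 17.010)
(b(3)*(-14))*B = (8*(-14))*(1633/96) = -112*1633/96 = -11431/6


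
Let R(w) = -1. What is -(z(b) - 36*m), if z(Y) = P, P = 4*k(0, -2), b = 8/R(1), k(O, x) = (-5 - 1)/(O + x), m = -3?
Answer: -120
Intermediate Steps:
k(O, x) = -6/(O + x)
b = -8 (b = 8/(-1) = 8*(-1) = -8)
P = 12 (P = 4*(-6/(0 - 2)) = 4*(-6/(-2)) = 4*(-6*(-½)) = 4*3 = 12)
z(Y) = 12
-(z(b) - 36*m) = -(12 - 36*(-3)) = -(12 + 108) = -1*120 = -120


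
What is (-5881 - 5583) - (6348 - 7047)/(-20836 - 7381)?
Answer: -323480387/28217 ≈ -11464.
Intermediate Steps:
(-5881 - 5583) - (6348 - 7047)/(-20836 - 7381) = -11464 - (-699)/(-28217) = -11464 - (-699)*(-1)/28217 = -11464 - 1*699/28217 = -11464 - 699/28217 = -323480387/28217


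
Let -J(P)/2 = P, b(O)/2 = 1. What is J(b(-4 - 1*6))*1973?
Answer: -7892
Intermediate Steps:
b(O) = 2 (b(O) = 2*1 = 2)
J(P) = -2*P
J(b(-4 - 1*6))*1973 = -2*2*1973 = -4*1973 = -7892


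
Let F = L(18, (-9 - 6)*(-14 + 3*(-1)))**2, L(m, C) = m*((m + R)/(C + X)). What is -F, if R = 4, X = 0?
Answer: -17424/7225 ≈ -2.4116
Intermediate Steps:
L(m, C) = m*(4 + m)/C (L(m, C) = m*((m + 4)/(C + 0)) = m*((4 + m)/C) = m*(4 + m)/C)
F = 17424/7225 (F = (18*(4 + 18)/(((-9 - 6)*(-14 + 3*(-1)))))**2 = (18*22/(-15*(-14 - 3)))**2 = (18*22/(-15*(-17)))**2 = (18*22/255)**2 = (18*(1/255)*22)**2 = (132/85)**2 = 17424/7225 ≈ 2.4116)
-F = -1*17424/7225 = -17424/7225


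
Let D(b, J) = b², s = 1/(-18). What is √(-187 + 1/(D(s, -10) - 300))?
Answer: I*√1290534127/2627 ≈ 13.675*I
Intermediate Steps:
s = -1/18 ≈ -0.055556
√(-187 + 1/(D(s, -10) - 300)) = √(-187 + 1/((-1/18)² - 300)) = √(-187 + 1/(1/324 - 300)) = √(-187 + 1/(-97199/324)) = √(-187 - 324/97199) = √(-18176537/97199) = I*√1290534127/2627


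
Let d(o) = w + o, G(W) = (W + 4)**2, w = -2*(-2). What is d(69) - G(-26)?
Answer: -411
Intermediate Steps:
w = 4
G(W) = (4 + W)**2
d(o) = 4 + o
d(69) - G(-26) = (4 + 69) - (4 - 26)**2 = 73 - 1*(-22)**2 = 73 - 1*484 = 73 - 484 = -411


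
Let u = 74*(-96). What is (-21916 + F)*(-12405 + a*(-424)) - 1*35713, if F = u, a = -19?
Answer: 126172267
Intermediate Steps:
u = -7104
F = -7104
(-21916 + F)*(-12405 + a*(-424)) - 1*35713 = (-21916 - 7104)*(-12405 - 19*(-424)) - 1*35713 = -29020*(-12405 + 8056) - 35713 = -29020*(-4349) - 35713 = 126207980 - 35713 = 126172267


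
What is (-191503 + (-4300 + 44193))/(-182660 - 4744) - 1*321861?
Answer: -30158943617/93702 ≈ -3.2186e+5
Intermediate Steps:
(-191503 + (-4300 + 44193))/(-182660 - 4744) - 1*321861 = (-191503 + 39893)/(-187404) - 321861 = -151610*(-1/187404) - 321861 = 75805/93702 - 321861 = -30158943617/93702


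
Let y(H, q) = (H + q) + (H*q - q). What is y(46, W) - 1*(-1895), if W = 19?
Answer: 2815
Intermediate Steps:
y(H, q) = H + H*q (y(H, q) = (H + q) + (-q + H*q) = H + H*q)
y(46, W) - 1*(-1895) = 46*(1 + 19) - 1*(-1895) = 46*20 + 1895 = 920 + 1895 = 2815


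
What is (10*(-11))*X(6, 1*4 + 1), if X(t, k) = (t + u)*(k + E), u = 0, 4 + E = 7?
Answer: -5280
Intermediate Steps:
E = 3 (E = -4 + 7 = 3)
X(t, k) = t*(3 + k) (X(t, k) = (t + 0)*(k + 3) = t*(3 + k))
(10*(-11))*X(6, 1*4 + 1) = (10*(-11))*(6*(3 + (1*4 + 1))) = -660*(3 + (4 + 1)) = -660*(3 + 5) = -660*8 = -110*48 = -5280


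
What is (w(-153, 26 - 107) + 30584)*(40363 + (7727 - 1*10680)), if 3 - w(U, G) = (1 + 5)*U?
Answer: 1178602050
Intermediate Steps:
w(U, G) = 3 - 6*U (w(U, G) = 3 - (1 + 5)*U = 3 - 6*U)
(w(-153, 26 - 107) + 30584)*(40363 + (7727 - 1*10680)) = ((3 - 6*(-153)) + 30584)*(40363 + (7727 - 1*10680)) = ((3 + 918) + 30584)*(40363 + (7727 - 10680)) = (921 + 30584)*(40363 - 2953) = 31505*37410 = 1178602050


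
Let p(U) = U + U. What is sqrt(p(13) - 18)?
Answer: 2*sqrt(2) ≈ 2.8284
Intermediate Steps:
p(U) = 2*U
sqrt(p(13) - 18) = sqrt(2*13 - 18) = sqrt(26 - 18) = sqrt(8) = 2*sqrt(2)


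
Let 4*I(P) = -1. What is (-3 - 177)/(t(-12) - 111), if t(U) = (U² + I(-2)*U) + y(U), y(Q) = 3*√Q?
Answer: -60/13 + 10*I*√3/13 ≈ -4.6154 + 1.3323*I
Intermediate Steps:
I(P) = -¼ (I(P) = (¼)*(-1) = -¼)
t(U) = U² + 3*√U - U/4 (t(U) = (U² - U/4) + 3*√U = U² + 3*√U - U/4)
(-3 - 177)/(t(-12) - 111) = (-3 - 177)/(((-12)² + 3*√(-12) - ¼*(-12)) - 111) = -180/((144 + 3*(2*I*√3) + 3) - 111) = -180/((144 + 6*I*√3 + 3) - 111) = -180/((147 + 6*I*√3) - 111) = -180/(36 + 6*I*√3)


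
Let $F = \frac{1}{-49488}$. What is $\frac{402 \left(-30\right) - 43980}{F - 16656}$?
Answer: $\frac{2773307520}{824272129} \approx 3.3646$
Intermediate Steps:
$F = - \frac{1}{49488} \approx -2.0207 \cdot 10^{-5}$
$\frac{402 \left(-30\right) - 43980}{F - 16656} = \frac{402 \left(-30\right) - 43980}{- \frac{1}{49488} - 16656} = \frac{-12060 - 43980}{- \frac{824272129}{49488}} = \left(-56040\right) \left(- \frac{49488}{824272129}\right) = \frac{2773307520}{824272129}$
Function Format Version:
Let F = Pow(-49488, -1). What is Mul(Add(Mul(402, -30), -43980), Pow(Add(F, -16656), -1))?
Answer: Rational(2773307520, 824272129) ≈ 3.3646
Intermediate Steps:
F = Rational(-1, 49488) ≈ -2.0207e-5
Mul(Add(Mul(402, -30), -43980), Pow(Add(F, -16656), -1)) = Mul(Add(Mul(402, -30), -43980), Pow(Add(Rational(-1, 49488), -16656), -1)) = Mul(Add(-12060, -43980), Pow(Rational(-824272129, 49488), -1)) = Mul(-56040, Rational(-49488, 824272129)) = Rational(2773307520, 824272129)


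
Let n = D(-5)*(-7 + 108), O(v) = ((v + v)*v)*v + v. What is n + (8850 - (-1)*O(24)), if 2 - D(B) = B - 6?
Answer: 37835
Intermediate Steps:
D(B) = 8 - B (D(B) = 2 - (B - 6) = 2 - (-6 + B) = 2 + (6 - B) = 8 - B)
O(v) = v + 2*v³ (O(v) = ((2*v)*v)*v + v = (2*v²)*v + v = 2*v³ + v = v + 2*v³)
n = 1313 (n = (8 - 1*(-5))*(-7 + 108) = (8 + 5)*101 = 13*101 = 1313)
n + (8850 - (-1)*O(24)) = 1313 + (8850 - (-1)*(24 + 2*24³)) = 1313 + (8850 - (-1)*(24 + 2*13824)) = 1313 + (8850 - (-1)*(24 + 27648)) = 1313 + (8850 - (-1)*27672) = 1313 + (8850 - 1*(-27672)) = 1313 + (8850 + 27672) = 1313 + 36522 = 37835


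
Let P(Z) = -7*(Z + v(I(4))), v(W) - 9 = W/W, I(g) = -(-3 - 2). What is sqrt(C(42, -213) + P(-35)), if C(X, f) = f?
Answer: I*sqrt(38) ≈ 6.1644*I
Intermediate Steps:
I(g) = 5 (I(g) = -1*(-5) = 5)
v(W) = 10 (v(W) = 9 + W/W = 9 + 1 = 10)
P(Z) = -70 - 7*Z (P(Z) = -7*(Z + 10) = -7*(10 + Z) = -70 - 7*Z)
sqrt(C(42, -213) + P(-35)) = sqrt(-213 + (-70 - 7*(-35))) = sqrt(-213 + (-70 + 245)) = sqrt(-213 + 175) = sqrt(-38) = I*sqrt(38)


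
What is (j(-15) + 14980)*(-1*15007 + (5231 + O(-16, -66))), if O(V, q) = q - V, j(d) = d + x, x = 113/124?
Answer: -9117412749/62 ≈ -1.4706e+8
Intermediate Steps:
x = 113/124 (x = 113*(1/124) = 113/124 ≈ 0.91129)
j(d) = 113/124 + d (j(d) = d + 113/124 = 113/124 + d)
(j(-15) + 14980)*(-1*15007 + (5231 + O(-16, -66))) = ((113/124 - 15) + 14980)*(-1*15007 + (5231 + (-66 - 1*(-16)))) = (-1747/124 + 14980)*(-15007 + (5231 + (-66 + 16))) = 1855773*(-15007 + (5231 - 50))/124 = 1855773*(-15007 + 5181)/124 = (1855773/124)*(-9826) = -9117412749/62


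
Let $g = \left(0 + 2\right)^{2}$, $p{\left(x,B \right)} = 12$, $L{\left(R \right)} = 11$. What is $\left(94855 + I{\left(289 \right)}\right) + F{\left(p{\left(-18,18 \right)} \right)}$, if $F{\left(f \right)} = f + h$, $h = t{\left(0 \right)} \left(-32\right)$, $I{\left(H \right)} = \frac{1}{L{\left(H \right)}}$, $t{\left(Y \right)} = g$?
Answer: $\frac{1042130}{11} \approx 94739.0$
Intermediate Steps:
$g = 4$ ($g = 2^{2} = 4$)
$t{\left(Y \right)} = 4$
$I{\left(H \right)} = \frac{1}{11}$
$h = -128$ ($h = 4 \left(-32\right) = -128$)
$F{\left(f \right)} = -128 + f$ ($F{\left(f \right)} = f - 128 = -128 + f$)
$\left(94855 + I{\left(289 \right)}\right) + F{\left(p{\left(-18,18 \right)} \right)} = \left(94855 + \frac{1}{11}\right) + \left(-128 + 12\right) = \frac{1043406}{11} - 116 = \frac{1042130}{11}$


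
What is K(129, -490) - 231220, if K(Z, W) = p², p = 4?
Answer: -231204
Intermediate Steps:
K(Z, W) = 16 (K(Z, W) = 4² = 16)
K(129, -490) - 231220 = 16 - 231220 = -231204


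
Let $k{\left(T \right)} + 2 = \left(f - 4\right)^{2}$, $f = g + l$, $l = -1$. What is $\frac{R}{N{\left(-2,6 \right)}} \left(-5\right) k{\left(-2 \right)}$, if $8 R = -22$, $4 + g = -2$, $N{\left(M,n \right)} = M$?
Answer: $- \frac{6545}{8} \approx -818.13$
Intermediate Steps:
$g = -6$ ($g = -4 - 2 = -6$)
$f = -7$ ($f = -6 - 1 = -7$)
$R = - \frac{11}{4}$ ($R = \frac{1}{8} \left(-22\right) = - \frac{11}{4} \approx -2.75$)
$k{\left(T \right)} = 119$ ($k{\left(T \right)} = -2 + \left(-7 - 4\right)^{2} = -2 + \left(-11\right)^{2} = -2 + 121 = 119$)
$\frac{R}{N{\left(-2,6 \right)}} \left(-5\right) k{\left(-2 \right)} = - \frac{11}{4 \left(-2\right)} \left(-5\right) 119 = \left(- \frac{11}{4}\right) \left(- \frac{1}{2}\right) \left(-5\right) 119 = \frac{11}{8} \left(-5\right) 119 = \left(- \frac{55}{8}\right) 119 = - \frac{6545}{8}$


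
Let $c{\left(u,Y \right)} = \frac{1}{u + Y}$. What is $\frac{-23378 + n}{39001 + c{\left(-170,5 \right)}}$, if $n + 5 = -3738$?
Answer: $- \frac{4474965}{6435164} \approx -0.69539$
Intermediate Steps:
$n = -3743$ ($n = -5 - 3738 = -3743$)
$c{\left(u,Y \right)} = \frac{1}{Y + u}$
$\frac{-23378 + n}{39001 + c{\left(-170,5 \right)}} = \frac{-23378 - 3743}{39001 + \frac{1}{5 - 170}} = - \frac{27121}{39001 + \frac{1}{-165}} = - \frac{27121}{39001 - \frac{1}{165}} = - \frac{27121}{\frac{6435164}{165}} = \left(-27121\right) \frac{165}{6435164} = - \frac{4474965}{6435164}$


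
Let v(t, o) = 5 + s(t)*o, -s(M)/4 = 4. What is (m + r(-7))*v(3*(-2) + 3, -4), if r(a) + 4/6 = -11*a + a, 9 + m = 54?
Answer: 7889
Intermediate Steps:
m = 45 (m = -9 + 54 = 45)
s(M) = -16 (s(M) = -4*4 = -16)
v(t, o) = 5 - 16*o
r(a) = -2/3 - 10*a (r(a) = -2/3 + (-11*a + a) = -2/3 - 10*a)
(m + r(-7))*v(3*(-2) + 3, -4) = (45 + (-2/3 - 10*(-7)))*(5 - 16*(-4)) = (45 + (-2/3 + 70))*(5 + 64) = (45 + 208/3)*69 = (343/3)*69 = 7889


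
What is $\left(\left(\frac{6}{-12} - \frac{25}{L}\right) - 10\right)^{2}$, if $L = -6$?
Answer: $\frac{361}{9} \approx 40.111$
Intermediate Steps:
$\left(\left(\frac{6}{-12} - \frac{25}{L}\right) - 10\right)^{2} = \left(\left(\frac{6}{-12} - \frac{25}{-6}\right) - 10\right)^{2} = \left(\left(6 \left(- \frac{1}{12}\right) - - \frac{25}{6}\right) - 10\right)^{2} = \left(\left(- \frac{1}{2} + \frac{25}{6}\right) - 10\right)^{2} = \left(\frac{11}{3} - 10\right)^{2} = \left(- \frac{19}{3}\right)^{2} = \frac{361}{9}$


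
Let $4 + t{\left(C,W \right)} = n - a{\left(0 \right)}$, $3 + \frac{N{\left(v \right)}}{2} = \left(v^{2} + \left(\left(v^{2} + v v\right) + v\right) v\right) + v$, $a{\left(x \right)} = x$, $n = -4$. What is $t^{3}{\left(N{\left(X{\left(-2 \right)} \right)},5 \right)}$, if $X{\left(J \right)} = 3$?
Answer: $-512$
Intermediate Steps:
$N{\left(v \right)} = -6 + 2 v + 2 v^{2} + 2 v \left(v + 2 v^{2}\right)$ ($N{\left(v \right)} = -6 + 2 \left(\left(v^{2} + \left(\left(v^{2} + v v\right) + v\right) v\right) + v\right) = -6 + 2 \left(\left(v^{2} + \left(\left(v^{2} + v^{2}\right) + v\right) v\right) + v\right) = -6 + 2 \left(\left(v^{2} + \left(2 v^{2} + v\right) v\right) + v\right) = -6 + 2 \left(\left(v^{2} + \left(v + 2 v^{2}\right) v\right) + v\right) = -6 + 2 \left(\left(v^{2} + v \left(v + 2 v^{2}\right)\right) + v\right) = -6 + 2 \left(v + v^{2} + v \left(v + 2 v^{2}\right)\right) = -6 + \left(2 v + 2 v^{2} + 2 v \left(v + 2 v^{2}\right)\right) = -6 + 2 v + 2 v^{2} + 2 v \left(v + 2 v^{2}\right)$)
$t{\left(C,W \right)} = -8$ ($t{\left(C,W \right)} = -4 - 4 = -8$)
$t^{3}{\left(N{\left(X{\left(-2 \right)} \right)},5 \right)} = \left(-8\right)^{3} = -512$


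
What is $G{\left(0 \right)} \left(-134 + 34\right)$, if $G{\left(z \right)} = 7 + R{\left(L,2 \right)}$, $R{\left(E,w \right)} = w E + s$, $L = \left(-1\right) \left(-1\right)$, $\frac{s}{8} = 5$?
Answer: $-4900$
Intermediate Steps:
$s = 40$ ($s = 8 \cdot 5 = 40$)
$L = 1$
$R{\left(E,w \right)} = 40 + E w$ ($R{\left(E,w \right)} = w E + 40 = E w + 40 = 40 + E w$)
$G{\left(z \right)} = 49$ ($G{\left(z \right)} = 7 + \left(40 + 1 \cdot 2\right) = 7 + \left(40 + 2\right) = 7 + 42 = 49$)
$G{\left(0 \right)} \left(-134 + 34\right) = 49 \left(-134 + 34\right) = 49 \left(-100\right) = -4900$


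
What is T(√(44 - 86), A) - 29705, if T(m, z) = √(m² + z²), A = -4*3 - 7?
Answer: -29705 + √319 ≈ -29687.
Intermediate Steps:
A = -19 (A = -12 - 7 = -19)
T(√(44 - 86), A) - 29705 = √((√(44 - 86))² + (-19)²) - 29705 = √((√(-42))² + 361) - 29705 = √((I*√42)² + 361) - 29705 = √(-42 + 361) - 29705 = √319 - 29705 = -29705 + √319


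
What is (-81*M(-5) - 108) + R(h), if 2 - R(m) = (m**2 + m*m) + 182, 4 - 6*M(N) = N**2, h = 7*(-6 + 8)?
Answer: -793/2 ≈ -396.50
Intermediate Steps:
h = 14 (h = 7*2 = 14)
M(N) = 2/3 - N**2/6
R(m) = -180 - 2*m**2 (R(m) = 2 - ((m**2 + m*m) + 182) = 2 - ((m**2 + m**2) + 182) = 2 - (2*m**2 + 182) = 2 - (182 + 2*m**2) = 2 + (-182 - 2*m**2) = -180 - 2*m**2)
(-81*M(-5) - 108) + R(h) = (-81*(2/3 - 1/6*(-5)**2) - 108) + (-180 - 2*14**2) = (-81*(2/3 - 1/6*25) - 108) + (-180 - 2*196) = (-81*(2/3 - 25/6) - 108) + (-180 - 392) = (-81*(-7/2) - 108) - 572 = (567/2 - 108) - 572 = 351/2 - 572 = -793/2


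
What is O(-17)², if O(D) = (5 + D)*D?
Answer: 41616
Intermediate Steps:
O(D) = D*(5 + D)
O(-17)² = (-17*(5 - 17))² = (-17*(-12))² = 204² = 41616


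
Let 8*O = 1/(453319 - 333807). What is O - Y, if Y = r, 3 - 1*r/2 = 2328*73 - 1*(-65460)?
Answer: 450131908993/956096 ≈ 4.7080e+5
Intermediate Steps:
r = -470802 (r = 6 - 2*(2328*73 - 1*(-65460)) = 6 - 2*(169944 + 65460) = 6 - 2*235404 = 6 - 470808 = -470802)
Y = -470802
O = 1/956096 (O = 1/(8*(453319 - 333807)) = (⅛)/119512 = (⅛)*(1/119512) = 1/956096 ≈ 1.0459e-6)
O - Y = 1/956096 - 1*(-470802) = 1/956096 + 470802 = 450131908993/956096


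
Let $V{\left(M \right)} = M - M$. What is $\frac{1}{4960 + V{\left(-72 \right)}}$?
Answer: $\frac{1}{4960} \approx 0.00020161$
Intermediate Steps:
$V{\left(M \right)} = 0$
$\frac{1}{4960 + V{\left(-72 \right)}} = \frac{1}{4960 + 0} = \frac{1}{4960}$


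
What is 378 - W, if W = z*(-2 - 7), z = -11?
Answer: 279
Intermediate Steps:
W = 99 (W = -11*(-2 - 7) = -11*(-9) = 99)
378 - W = 378 - 1*99 = 378 - 99 = 279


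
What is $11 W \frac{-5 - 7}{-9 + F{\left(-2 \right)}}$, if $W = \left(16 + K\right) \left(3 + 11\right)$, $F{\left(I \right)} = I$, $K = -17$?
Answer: $-168$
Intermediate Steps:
$W = -14$ ($W = \left(16 - 17\right) \left(3 + 11\right) = \left(-1\right) 14 = -14$)
$11 W \frac{-5 - 7}{-9 + F{\left(-2 \right)}} = 11 \left(-14\right) \frac{-5 - 7}{-9 - 2} = - 154 \left(- \frac{12}{-11}\right) = - 154 \left(\left(-12\right) \left(- \frac{1}{11}\right)\right) = \left(-154\right) \frac{12}{11} = -168$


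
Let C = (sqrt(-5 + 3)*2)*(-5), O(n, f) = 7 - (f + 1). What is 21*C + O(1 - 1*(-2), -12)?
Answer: 18 - 210*I*sqrt(2) ≈ 18.0 - 296.98*I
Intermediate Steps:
O(n, f) = 6 - f (O(n, f) = 7 - (1 + f) = 7 + (-1 - f) = 6 - f)
C = -10*I*sqrt(2) (C = (sqrt(-2)*2)*(-5) = ((I*sqrt(2))*2)*(-5) = (2*I*sqrt(2))*(-5) = -10*I*sqrt(2) ≈ -14.142*I)
21*C + O(1 - 1*(-2), -12) = 21*(-10*I*sqrt(2)) + (6 - 1*(-12)) = -210*I*sqrt(2) + (6 + 12) = -210*I*sqrt(2) + 18 = 18 - 210*I*sqrt(2)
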